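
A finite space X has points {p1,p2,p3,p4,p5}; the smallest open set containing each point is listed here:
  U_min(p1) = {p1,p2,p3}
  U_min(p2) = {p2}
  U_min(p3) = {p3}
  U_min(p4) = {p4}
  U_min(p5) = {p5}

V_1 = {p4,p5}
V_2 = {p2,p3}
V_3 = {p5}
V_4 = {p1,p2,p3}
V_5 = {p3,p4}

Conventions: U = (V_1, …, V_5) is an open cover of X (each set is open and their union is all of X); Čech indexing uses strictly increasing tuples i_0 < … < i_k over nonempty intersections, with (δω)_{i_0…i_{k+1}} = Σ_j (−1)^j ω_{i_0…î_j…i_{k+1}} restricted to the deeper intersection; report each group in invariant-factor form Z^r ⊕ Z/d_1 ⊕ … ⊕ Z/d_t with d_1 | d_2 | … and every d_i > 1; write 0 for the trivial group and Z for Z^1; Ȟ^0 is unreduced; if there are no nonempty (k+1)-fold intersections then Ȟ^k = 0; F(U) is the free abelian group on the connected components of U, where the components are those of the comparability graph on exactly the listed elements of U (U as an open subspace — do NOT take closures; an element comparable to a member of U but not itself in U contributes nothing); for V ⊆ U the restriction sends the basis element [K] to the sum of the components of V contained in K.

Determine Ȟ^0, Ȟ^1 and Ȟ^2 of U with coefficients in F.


Ȟ^0(U;F) ≅ Z^3, Ȟ^1(U;F) ≅ 0, Ȟ^2(U;F) ≅ 0

nerve simplices:
  V13={p5} V15={p4} V24={p2,p3} V25={p3} V45={p3}
  V245={p3}
components per intersection:
  V1: {p4} {p5}
  V2: {p2} {p3}
  V3: {p5}
  V4: {p1,p2,p3}
  V5: {p3} {p4}
  V13: {p5}
  V15: {p4}
  V24: {p2} {p3}
  V25: {p3}
  V45: {p3}
  V245: {p3}
C dims 8,6,1; δ0: rk 5, SNF 1^5; δ1: rk 1, SNF 1^1
degree 0: 8−5−0 = 3 → Ȟ^0 ≅ Z^3
degree 1: 6−1−5 = 0 → Ȟ^1 ≅ 0
degree 2: 1−0−1 = 0 → Ȟ^2 ≅ 0


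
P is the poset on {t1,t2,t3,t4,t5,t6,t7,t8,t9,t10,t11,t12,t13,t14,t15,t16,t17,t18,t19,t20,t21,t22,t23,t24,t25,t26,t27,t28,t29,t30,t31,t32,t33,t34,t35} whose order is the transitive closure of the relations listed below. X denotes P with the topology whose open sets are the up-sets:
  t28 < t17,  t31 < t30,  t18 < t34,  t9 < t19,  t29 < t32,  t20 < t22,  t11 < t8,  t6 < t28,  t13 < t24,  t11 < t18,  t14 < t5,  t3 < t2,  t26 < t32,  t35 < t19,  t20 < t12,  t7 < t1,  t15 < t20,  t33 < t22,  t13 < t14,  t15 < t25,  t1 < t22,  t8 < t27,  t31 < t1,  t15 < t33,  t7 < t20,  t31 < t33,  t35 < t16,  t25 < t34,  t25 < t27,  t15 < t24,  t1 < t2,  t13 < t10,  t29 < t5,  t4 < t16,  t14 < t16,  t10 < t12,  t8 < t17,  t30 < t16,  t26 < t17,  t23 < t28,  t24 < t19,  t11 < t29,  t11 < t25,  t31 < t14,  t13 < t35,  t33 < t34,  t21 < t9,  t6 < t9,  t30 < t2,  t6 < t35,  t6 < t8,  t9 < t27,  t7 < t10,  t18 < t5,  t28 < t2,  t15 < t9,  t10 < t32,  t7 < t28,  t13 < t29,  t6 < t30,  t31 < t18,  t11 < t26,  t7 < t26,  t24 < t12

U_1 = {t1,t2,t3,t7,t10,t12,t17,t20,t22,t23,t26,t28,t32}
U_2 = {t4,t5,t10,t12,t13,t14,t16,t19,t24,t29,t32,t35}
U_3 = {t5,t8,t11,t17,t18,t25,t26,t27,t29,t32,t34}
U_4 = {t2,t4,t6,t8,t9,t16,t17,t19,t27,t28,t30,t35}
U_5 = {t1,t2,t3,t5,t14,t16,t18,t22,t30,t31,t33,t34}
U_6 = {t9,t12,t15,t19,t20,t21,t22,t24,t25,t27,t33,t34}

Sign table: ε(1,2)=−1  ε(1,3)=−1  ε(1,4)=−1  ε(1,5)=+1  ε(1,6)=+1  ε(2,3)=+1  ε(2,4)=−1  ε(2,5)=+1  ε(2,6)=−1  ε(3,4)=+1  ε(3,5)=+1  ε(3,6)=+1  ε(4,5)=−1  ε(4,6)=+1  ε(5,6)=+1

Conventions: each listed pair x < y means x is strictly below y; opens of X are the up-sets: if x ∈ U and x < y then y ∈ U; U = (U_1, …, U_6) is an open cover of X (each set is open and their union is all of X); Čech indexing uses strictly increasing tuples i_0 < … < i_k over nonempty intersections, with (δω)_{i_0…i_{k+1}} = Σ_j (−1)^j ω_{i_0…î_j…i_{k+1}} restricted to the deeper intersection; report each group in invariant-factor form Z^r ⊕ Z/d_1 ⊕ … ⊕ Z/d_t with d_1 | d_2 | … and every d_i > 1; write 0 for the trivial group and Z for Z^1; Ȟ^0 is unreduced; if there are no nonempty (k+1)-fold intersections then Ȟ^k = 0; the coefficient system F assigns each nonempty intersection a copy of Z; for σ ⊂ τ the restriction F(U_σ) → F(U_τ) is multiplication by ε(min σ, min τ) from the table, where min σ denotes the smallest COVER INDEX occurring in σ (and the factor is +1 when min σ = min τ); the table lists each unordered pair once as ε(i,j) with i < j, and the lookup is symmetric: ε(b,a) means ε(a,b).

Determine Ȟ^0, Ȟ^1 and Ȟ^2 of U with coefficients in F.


Ȟ^0(U;F) ≅ 0, Ȟ^1(U;F) ≅ Z/2 and Ȟ^2(U;F) ≅ Z

cover nerve:
  U12={t10,t12,t32} U13={t17,t26,t32} U14={t2,t17,t28} U15={t1,t2,t3,t22} U16={t12,t20,t22} U23={t5,t29,t32} U24={t4,t16,t19,t35} U25={t5,t14,t16} U26={t12,t19,t24} U34={t8,t17,t27} U35={t5,t18,t34} U36={t25,t27,t34} U45={t2,t16,t30} U46={t9,t19,t27} U56={t22,t33,t34}
  U123={t32} U126={t12} U134={t17} U145={t2} U156={t22} U235={t5} U245={t16} U246={t19} U346={t27} U356={t34}
C dims 6,15,10; δ0: rk 6, SNF 1^5·2; δ1: rk 9, SNF 1^9
Ȟ^0: (6−6)−0=0 ⇒ 0
Ȟ^1: (15−9)−6=0 plus torsion [2] ⇒ Z/2
Ȟ^2: (10−0)−9=1 ⇒ Z


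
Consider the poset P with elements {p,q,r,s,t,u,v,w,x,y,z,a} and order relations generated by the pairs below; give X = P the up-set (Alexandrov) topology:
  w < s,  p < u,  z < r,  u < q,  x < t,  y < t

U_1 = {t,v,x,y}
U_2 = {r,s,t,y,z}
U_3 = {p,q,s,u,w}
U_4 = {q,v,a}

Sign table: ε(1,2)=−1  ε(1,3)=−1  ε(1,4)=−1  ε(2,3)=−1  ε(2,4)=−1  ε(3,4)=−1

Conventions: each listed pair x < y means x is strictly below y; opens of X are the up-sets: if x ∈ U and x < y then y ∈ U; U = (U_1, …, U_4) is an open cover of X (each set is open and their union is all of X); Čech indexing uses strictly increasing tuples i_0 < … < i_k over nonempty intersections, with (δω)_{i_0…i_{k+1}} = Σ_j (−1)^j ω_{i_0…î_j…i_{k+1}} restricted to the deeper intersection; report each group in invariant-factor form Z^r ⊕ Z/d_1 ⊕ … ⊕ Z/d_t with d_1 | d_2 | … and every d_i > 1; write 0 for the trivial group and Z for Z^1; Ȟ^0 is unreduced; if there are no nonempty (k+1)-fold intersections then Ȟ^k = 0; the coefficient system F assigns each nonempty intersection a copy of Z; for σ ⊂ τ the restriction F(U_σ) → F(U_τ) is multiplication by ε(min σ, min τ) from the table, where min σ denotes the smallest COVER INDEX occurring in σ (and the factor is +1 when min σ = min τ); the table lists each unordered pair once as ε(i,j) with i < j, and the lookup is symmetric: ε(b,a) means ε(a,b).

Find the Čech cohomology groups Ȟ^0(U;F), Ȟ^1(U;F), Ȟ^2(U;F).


nerve of the cover:
  U12={t,y} U14={v} U23={s} U34={q}
C dims 4,4; δ0: rk 3, SNF 1^3
Ȟ^0 = (4 − 3) − 0 = 1, so Ȟ^0 ≅ Z
Ȟ^1 = (4 − 0) − 3 = 1, so Ȟ^1 ≅ Z
Ȟ^2 = (0 − 0) − 0 = 0, so Ȟ^2 ≅ 0

Ȟ^0 = Z, Ȟ^1 = Z, Ȟ^2 = 0


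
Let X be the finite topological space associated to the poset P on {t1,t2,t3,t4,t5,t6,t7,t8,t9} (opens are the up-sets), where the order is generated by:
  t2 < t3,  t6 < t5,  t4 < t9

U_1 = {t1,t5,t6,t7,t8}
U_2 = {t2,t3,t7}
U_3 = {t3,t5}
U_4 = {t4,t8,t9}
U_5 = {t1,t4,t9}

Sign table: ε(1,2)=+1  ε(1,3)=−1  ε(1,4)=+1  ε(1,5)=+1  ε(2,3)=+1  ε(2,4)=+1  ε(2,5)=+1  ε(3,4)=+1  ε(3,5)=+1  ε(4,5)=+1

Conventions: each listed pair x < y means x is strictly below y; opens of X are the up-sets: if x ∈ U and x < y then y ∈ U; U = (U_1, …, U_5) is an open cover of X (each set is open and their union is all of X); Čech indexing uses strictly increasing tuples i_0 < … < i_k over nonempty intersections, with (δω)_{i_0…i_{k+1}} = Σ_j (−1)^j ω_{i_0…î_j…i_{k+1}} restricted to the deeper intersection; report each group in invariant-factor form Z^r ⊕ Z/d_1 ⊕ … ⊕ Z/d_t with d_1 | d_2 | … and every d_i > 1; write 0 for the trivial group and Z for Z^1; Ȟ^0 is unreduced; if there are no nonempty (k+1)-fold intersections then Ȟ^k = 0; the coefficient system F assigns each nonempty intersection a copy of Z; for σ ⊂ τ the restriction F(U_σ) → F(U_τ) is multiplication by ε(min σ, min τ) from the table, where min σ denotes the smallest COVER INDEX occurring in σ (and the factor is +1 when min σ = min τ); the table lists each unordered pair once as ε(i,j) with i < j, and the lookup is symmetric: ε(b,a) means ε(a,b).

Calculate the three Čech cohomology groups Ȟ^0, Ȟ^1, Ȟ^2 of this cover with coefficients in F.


nerve simplices:
  U12={t7} U13={t5} U14={t8} U15={t1} U23={t3} U45={t4,t9}
C dims 5,6; δ0: rk 5, SNF 1^4·2
degree 0: 5−5−0 = 0 → Ȟ^0 ≅ 0
degree 1: 6−0−5 = 1 plus torsion [2] → Ȟ^1 ≅ Z ⊕ Z/2
degree 2: 0−0−0 = 0 → Ȟ^2 ≅ 0

Ȟ^0(U;F) ≅ 0, Ȟ^1(U;F) ≅ Z ⊕ Z/2 and Ȟ^2(U;F) ≅ 0


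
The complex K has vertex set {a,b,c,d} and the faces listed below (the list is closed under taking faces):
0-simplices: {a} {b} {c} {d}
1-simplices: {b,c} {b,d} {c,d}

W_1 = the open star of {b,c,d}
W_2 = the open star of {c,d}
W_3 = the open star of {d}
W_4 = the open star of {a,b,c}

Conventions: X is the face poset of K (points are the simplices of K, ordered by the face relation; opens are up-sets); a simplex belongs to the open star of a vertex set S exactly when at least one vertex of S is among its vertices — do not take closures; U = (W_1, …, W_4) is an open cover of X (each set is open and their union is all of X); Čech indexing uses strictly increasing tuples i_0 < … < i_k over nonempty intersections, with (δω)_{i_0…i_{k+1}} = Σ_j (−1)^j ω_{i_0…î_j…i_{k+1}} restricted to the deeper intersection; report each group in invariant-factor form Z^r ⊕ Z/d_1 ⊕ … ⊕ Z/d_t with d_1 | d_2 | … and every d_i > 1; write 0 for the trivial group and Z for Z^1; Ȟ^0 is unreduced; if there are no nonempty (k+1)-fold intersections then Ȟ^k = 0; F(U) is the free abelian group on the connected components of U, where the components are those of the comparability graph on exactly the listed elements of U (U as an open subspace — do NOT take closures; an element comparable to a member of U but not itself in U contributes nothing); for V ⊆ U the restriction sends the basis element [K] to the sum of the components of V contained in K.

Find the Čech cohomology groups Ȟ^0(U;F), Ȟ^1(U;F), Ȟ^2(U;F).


Ȟ^0 = Z^2, Ȟ^1 = 0, Ȟ^2 = 0

nonempty intersections:
  W1={{b},{c},{d},{b,c},{b,d},{c,d}} W2={{c},{d},{b,c},{b,d},{c,d}} W3={{d},{b,d},{c,d}} W4={{a},{b},{c},{b,c},{b,d},{c,d}}
  W12={{c},{d},{b,c},{b,d},{c,d}} W13={{d},{b,d},{c,d}} W14={{b},{c},{b,c},{b,d},{c,d}} W23={{d},{b,d},{c,d}} W24={{c},{b,c},{b,d},{c,d}} W34={{b,d},{c,d}}
  W123={{d},{b,d},{c,d}} W124={{c},{b,c},{b,d},{c,d}} W134={{b,d},{c,d}} W234={{b,d},{c,d}}
  W1234={{b,d},{c,d}}
components per intersection:
  W1: {{b},{c},{d},{b,c},{b,d},{c,d}}
  W2: {{c},{d},{b,c},{b,d},{c,d}}
  W3: {{d},{b,d},{c,d}}
  W4: {{a}} {{b},{c},{b,c},{b,d},{c,d}}
  W12: {{c},{d},{b,c},{b,d},{c,d}}
  W13: {{d},{b,d},{c,d}}
  W14: {{b},{c},{b,c},{b,d},{c,d}}
  W23: {{d},{b,d},{c,d}}
  W24: {{c},{b,c},{c,d}} {{b,d}}
  W34: {{b,d}} {{c,d}}
  W123: {{d},{b,d},{c,d}}
  W124: {{c},{b,c},{c,d}} {{b,d}}
  W134: {{b,d}} {{c,d}}
  W234: {{b,d}} {{c,d}}
  W1234: {{b,d}} {{c,d}}
C dims 5,8,7,2; δ0: rk 3, SNF 1^3; δ1: rk 5, SNF 1^5; δ2: rk 2, SNF 1^2
Ȟ^0: (5−3)−0=2 ⇒ Z^2
Ȟ^1: (8−5)−3=0 ⇒ 0
Ȟ^2: (7−2)−5=0 ⇒ 0


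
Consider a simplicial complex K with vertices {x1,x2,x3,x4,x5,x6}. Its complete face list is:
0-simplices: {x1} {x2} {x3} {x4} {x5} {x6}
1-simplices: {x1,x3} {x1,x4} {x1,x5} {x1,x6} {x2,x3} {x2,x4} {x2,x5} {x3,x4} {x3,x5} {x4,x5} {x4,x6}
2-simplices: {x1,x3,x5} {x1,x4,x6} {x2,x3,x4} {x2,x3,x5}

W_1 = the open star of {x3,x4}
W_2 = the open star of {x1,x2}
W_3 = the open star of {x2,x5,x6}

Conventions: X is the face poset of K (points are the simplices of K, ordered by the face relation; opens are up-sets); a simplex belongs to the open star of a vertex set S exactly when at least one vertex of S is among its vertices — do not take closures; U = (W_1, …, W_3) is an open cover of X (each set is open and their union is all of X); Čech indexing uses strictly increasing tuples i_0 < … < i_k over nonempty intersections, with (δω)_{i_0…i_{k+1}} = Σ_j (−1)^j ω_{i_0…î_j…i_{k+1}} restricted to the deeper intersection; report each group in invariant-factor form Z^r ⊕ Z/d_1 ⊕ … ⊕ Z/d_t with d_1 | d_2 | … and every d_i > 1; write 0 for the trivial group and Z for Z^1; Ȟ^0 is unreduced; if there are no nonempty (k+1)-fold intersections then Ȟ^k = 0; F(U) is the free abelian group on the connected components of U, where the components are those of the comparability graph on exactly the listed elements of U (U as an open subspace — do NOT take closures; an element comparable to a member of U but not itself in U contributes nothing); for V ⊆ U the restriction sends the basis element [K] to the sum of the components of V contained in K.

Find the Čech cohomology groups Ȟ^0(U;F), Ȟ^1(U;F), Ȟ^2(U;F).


nerve simplices:
  W1={{x3},{x4},{x1,x3},{x1,x4},{x2,x3},{x2,x4},{x3,x4},{x3,x5},{x4,x5},{x4,x6},{x1,x3,x5},{x1,x4,x6},{x2,x3,x4},{x2,x3,x5}} W2={{x1},{x2},{x1,x3},{x1,x4},{x1,x5},{x1,x6},{x2,x3},{x2,x4},{x2,x5},{x1,x3,x5},{x1,x4,x6},{x2,x3,x4},{x2,x3,x5}} W3={{x2},{x5},{x6},{x1,x5},{x1,x6},{x2,x3},{x2,x4},{x2,x5},{x3,x5},{x4,x5},{x4,x6},{x1,x3,x5},{x1,x4,x6},{x2,x3,x4},{x2,x3,x5}}
  W12={{x1,x3},{x1,x4},{x2,x3},{x2,x4},{x1,x3,x5},{x1,x4,x6},{x2,x3,x4},{x2,x3,x5}} W13={{x2,x3},{x2,x4},{x3,x5},{x4,x5},{x4,x6},{x1,x3,x5},{x1,x4,x6},{x2,x3,x4},{x2,x3,x5}} W23={{x2},{x1,x5},{x1,x6},{x2,x3},{x2,x4},{x2,x5},{x1,x3,x5},{x1,x4,x6},{x2,x3,x4},{x2,x3,x5}}
  W123={{x2,x3},{x2,x4},{x1,x3,x5},{x1,x4,x6},{x2,x3,x4},{x2,x3,x5}}
components per intersection:
  W1: {{x3},{x4},{x1,x3},{x1,x4},{x2,x3},{x2,x4},{x3,x4},{x3,x5},{x4,x5},{x4,x6},{x1,x3,x5},{x1,x4,x6},{x2,x3,x4},{x2,x3,x5}}
  W2: {{x1},{x1,x3},{x1,x4},{x1,x5},{x1,x6},{x1,x3,x5},{x1,x4,x6}} {{x2},{x2,x3},{x2,x4},{x2,x5},{x2,x3,x4},{x2,x3,x5}}
  W3: {{x2},{x5},{x1,x5},{x2,x3},{x2,x4},{x2,x5},{x3,x5},{x4,x5},{x1,x3,x5},{x2,x3,x4},{x2,x3,x5}} {{x6},{x1,x6},{x4,x6},{x1,x4,x6}}
  W12: {{x1,x3},{x1,x3,x5}} {{x1,x4},{x1,x4,x6}} {{x2,x3},{x2,x4},{x2,x3,x4},{x2,x3,x5}}
  W13: {{x2,x3},{x2,x4},{x3,x5},{x1,x3,x5},{x2,x3,x4},{x2,x3,x5}} {{x4,x5}} {{x4,x6},{x1,x4,x6}}
  W23: {{x2},{x2,x3},{x2,x4},{x2,x5},{x2,x3,x4},{x2,x3,x5}} {{x1,x5},{x1,x3,x5}} {{x1,x6},{x1,x4,x6}}
  W123: {{x2,x3},{x2,x4},{x2,x3,x4},{x2,x3,x5}} {{x1,x3,x5}} {{x1,x4,x6}}
C dims 5,9,3; δ0: rk 4, SNF 1^4; δ1: rk 3, SNF 1^3
degree 0: 5−4−0 = 1 → Ȟ^0 ≅ Z
degree 1: 9−3−4 = 2 → Ȟ^1 ≅ Z^2
degree 2: 3−0−3 = 0 → Ȟ^2 ≅ 0

Ȟ^0(U;F) ≅ Z, Ȟ^1(U;F) ≅ Z^2 and Ȟ^2(U;F) ≅ 0


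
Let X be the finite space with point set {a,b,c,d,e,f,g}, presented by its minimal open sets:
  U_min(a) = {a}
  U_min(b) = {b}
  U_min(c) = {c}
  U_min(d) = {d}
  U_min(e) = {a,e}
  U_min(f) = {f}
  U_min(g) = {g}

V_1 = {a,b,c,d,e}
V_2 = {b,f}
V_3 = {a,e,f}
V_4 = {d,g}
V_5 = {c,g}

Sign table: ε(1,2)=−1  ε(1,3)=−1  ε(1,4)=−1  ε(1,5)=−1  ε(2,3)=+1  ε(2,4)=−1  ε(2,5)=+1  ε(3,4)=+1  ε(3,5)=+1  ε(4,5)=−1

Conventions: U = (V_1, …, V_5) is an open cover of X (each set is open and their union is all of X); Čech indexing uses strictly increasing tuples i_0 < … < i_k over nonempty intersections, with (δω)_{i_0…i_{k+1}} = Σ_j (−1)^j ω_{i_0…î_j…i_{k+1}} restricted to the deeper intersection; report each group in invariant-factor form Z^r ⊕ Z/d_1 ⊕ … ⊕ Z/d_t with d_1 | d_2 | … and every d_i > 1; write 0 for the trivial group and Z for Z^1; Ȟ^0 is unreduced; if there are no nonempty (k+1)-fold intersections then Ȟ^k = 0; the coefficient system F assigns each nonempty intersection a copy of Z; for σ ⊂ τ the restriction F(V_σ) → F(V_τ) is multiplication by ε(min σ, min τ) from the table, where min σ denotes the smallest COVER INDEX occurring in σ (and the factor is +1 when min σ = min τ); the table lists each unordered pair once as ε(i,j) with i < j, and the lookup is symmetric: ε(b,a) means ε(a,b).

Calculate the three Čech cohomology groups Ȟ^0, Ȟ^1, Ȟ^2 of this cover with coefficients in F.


cover nerve:
  V12={b} V13={a,e} V14={d} V15={c} V23={f} V45={g}
C dims 5,6; δ0: rk 5, SNF 1^4·2
Ȟ^0: (5−5)−0=0 ⇒ 0
Ȟ^1: (6−0)−5=1 plus torsion [2] ⇒ Z ⊕ Z/2
Ȟ^2: (0−0)−0=0 ⇒ 0

Ȟ^0 ≅ 0; Ȟ^1 ≅ Z ⊕ Z/2; Ȟ^2 ≅ 0


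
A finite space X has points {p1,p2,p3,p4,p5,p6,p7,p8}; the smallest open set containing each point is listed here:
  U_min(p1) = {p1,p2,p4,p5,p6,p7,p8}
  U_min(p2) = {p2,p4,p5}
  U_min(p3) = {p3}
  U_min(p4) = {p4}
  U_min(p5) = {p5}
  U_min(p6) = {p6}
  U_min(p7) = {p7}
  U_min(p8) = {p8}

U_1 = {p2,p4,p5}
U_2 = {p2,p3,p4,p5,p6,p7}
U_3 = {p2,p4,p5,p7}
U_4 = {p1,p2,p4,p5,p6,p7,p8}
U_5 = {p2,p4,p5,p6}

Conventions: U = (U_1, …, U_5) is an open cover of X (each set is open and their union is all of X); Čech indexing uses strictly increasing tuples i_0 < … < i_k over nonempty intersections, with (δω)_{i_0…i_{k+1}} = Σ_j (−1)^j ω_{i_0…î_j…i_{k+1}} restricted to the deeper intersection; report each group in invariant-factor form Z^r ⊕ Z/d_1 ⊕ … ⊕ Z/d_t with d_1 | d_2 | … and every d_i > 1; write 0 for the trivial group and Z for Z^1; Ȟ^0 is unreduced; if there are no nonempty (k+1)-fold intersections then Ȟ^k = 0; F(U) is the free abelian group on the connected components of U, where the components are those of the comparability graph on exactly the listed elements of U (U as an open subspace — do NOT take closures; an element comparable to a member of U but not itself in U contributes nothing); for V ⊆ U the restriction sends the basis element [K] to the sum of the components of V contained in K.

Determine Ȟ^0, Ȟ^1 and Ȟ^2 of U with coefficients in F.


nonempty overlaps:
  U12={p2,p4,p5} U13={p2,p4,p5} U14={p2,p4,p5} U15={p2,p4,p5} U23={p2,p4,p5,p7} U24={p2,p4,p5,p6,p7} U25={p2,p4,p5,p6} U34={p2,p4,p5,p7} U35={p2,p4,p5} U45={p2,p4,p5,p6}
  U123={p2,p4,p5} U124={p2,p4,p5} U125={p2,p4,p5} U134={p2,p4,p5} U135={p2,p4,p5} U145={p2,p4,p5} U234={p2,p4,p5,p7} U235={p2,p4,p5} U245={p2,p4,p5,p6} U345={p2,p4,p5}
  U1234={p2,p4,p5} U1235={p2,p4,p5} U1245={p2,p4,p5} U1345={p2,p4,p5} U2345={p2,p4,p5}
  U12345={p2,p4,p5}
components per intersection:
  U1: {p2,p4,p5}
  U2: {p2,p4,p5} {p3} {p6} {p7}
  U3: {p2,p4,p5} {p7}
  U4: {p1,p2,p4,p5,p6,p7,p8}
  U5: {p2,p4,p5} {p6}
  U12: {p2,p4,p5}
  U13: {p2,p4,p5}
  U14: {p2,p4,p5}
  U15: {p2,p4,p5}
  U23: {p2,p4,p5} {p7}
  U24: {p2,p4,p5} {p6} {p7}
  U25: {p2,p4,p5} {p6}
  U34: {p2,p4,p5} {p7}
  U35: {p2,p4,p5}
  U45: {p2,p4,p5} {p6}
  U123: {p2,p4,p5}
  U124: {p2,p4,p5}
  U125: {p2,p4,p5}
  U134: {p2,p4,p5}
  U135: {p2,p4,p5}
  U145: {p2,p4,p5}
  U234: {p2,p4,p5} {p7}
  U235: {p2,p4,p5}
  U245: {p2,p4,p5} {p6}
  U345: {p2,p4,p5}
  U1234: {p2,p4,p5}
  U1235: {p2,p4,p5}
  U1245: {p2,p4,p5}
  U1345: {p2,p4,p5}
  U2345: {p2,p4,p5}
  U12345: {p2,p4,p5}
C dims 10,16,12,5; δ0: rk 8, SNF 1^8; δ1: rk 8, SNF 1^8; δ2: rk 4, SNF 1^4
degree 0: 10−8−0 = 2 → Ȟ^0 ≅ Z^2
degree 1: 16−8−8 = 0 → Ȟ^1 ≅ 0
degree 2: 12−4−8 = 0 → Ȟ^2 ≅ 0

Ȟ^0 ≅ Z^2,  Ȟ^1 ≅ 0,  Ȟ^2 ≅ 0


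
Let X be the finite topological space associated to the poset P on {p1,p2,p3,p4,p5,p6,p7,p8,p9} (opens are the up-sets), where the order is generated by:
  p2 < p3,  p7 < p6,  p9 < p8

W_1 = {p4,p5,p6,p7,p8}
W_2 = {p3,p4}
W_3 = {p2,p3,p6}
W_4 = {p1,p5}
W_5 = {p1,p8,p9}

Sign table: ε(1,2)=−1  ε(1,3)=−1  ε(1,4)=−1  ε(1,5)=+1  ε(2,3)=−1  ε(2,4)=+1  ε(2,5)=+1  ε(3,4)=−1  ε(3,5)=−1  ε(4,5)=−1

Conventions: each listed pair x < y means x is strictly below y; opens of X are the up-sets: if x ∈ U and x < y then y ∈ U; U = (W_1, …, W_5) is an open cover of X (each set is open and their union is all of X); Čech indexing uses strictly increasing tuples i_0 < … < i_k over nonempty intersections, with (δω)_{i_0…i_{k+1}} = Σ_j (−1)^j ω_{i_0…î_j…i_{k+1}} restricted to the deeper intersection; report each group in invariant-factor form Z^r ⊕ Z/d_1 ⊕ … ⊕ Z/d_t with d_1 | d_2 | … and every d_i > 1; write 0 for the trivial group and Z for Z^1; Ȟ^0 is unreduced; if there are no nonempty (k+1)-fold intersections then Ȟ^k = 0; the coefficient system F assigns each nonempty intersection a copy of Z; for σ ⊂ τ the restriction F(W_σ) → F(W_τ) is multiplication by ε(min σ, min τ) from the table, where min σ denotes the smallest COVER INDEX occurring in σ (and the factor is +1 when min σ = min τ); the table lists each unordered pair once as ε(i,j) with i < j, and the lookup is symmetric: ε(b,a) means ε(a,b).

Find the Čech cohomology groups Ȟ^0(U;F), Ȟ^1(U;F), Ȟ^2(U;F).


Ȟ^0 = 0, Ȟ^1 = Z ⊕ Z/2 and Ȟ^2 = 0

nerve of the cover:
  W12={p4} W13={p6} W14={p5} W15={p8} W23={p3} W45={p1}
C dims 5,6; δ0: rk 5, SNF 1^4·2
Ȟ^0 = (5 − 5) − 0 = 0, so Ȟ^0 ≅ 0
Ȟ^1 = (6 − 0) − 5 = 1 plus torsion [2], so Ȟ^1 ≅ Z ⊕ Z/2
Ȟ^2 = (0 − 0) − 0 = 0, so Ȟ^2 ≅ 0


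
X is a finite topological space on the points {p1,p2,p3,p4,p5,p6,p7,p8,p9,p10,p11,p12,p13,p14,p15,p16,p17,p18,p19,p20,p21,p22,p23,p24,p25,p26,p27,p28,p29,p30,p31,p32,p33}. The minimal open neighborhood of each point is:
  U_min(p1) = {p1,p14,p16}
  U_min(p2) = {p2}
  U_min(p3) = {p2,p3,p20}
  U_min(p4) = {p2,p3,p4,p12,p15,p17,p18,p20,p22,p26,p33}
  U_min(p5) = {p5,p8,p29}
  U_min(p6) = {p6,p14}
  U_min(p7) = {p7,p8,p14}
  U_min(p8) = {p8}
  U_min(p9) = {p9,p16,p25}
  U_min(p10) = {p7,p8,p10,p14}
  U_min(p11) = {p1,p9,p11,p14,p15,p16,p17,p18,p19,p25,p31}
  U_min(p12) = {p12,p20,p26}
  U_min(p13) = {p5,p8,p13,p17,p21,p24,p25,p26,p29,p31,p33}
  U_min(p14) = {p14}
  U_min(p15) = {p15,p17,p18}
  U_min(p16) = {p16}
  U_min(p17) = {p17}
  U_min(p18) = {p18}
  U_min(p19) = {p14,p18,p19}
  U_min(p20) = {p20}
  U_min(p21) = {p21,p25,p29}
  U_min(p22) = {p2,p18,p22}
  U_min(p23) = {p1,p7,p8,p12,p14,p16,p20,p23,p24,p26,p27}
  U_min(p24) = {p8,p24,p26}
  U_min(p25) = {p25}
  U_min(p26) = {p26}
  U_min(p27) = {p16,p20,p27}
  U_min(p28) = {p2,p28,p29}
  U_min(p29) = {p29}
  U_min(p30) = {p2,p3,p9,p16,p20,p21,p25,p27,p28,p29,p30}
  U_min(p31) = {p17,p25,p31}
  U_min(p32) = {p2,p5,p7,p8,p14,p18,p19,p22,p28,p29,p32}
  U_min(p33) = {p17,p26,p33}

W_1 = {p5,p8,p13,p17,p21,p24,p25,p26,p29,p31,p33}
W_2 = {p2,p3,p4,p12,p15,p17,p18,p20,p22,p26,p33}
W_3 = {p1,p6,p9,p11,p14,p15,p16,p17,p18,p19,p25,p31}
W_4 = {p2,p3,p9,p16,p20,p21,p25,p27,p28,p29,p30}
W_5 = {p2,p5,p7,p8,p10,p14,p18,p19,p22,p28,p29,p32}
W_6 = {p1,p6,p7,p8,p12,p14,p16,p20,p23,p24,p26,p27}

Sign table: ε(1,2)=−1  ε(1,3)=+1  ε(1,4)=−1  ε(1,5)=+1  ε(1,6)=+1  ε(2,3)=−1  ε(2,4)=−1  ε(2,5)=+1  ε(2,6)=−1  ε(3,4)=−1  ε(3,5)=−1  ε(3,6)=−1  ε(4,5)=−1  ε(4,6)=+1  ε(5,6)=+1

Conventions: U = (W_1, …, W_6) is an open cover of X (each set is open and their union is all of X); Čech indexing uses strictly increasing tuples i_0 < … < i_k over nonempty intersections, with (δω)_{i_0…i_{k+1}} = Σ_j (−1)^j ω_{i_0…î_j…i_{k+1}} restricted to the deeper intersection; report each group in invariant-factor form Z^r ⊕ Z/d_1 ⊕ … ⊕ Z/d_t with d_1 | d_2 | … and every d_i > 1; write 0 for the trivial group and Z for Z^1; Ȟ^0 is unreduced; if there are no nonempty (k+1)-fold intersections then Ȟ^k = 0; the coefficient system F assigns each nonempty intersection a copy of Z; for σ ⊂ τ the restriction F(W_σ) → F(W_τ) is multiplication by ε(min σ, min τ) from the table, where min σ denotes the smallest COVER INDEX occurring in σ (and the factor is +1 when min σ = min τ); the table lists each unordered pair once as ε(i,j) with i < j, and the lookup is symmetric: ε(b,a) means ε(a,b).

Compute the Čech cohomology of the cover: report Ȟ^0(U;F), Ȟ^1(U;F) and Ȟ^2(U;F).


nerve of the cover:
  W12={p17,p26,p33} W13={p17,p25,p31} W14={p21,p25,p29} W15={p5,p8,p29} W16={p8,p24,p26} W23={p15,p17,p18} W24={p2,p3,p20} W25={p2,p18,p22} W26={p12,p20,p26} W34={p9,p16,p25} W35={p14,p18,p19} W36={p1,p6,p14,p16} W45={p2,p28,p29} W46={p16,p20,p27} W56={p7,p8,p14}
  W123={p17} W126={p26} W134={p25} W145={p29} W156={p8} W235={p18} W245={p2} W246={p20} W346={p16} W356={p14}
C dims 6,15,10; δ0: rk 6, SNF 1^5·2; δ1: rk 9, SNF 1^9
Ȟ^0 = (6 − 6) − 0 = 0, so Ȟ^0 ≅ 0
Ȟ^1 = (15 − 9) − 6 = 0 plus torsion [2], so Ȟ^1 ≅ Z/2
Ȟ^2 = (10 − 0) − 9 = 1, so Ȟ^2 ≅ Z

Ȟ^0 ≅ 0; Ȟ^1 ≅ Z/2; Ȟ^2 ≅ Z


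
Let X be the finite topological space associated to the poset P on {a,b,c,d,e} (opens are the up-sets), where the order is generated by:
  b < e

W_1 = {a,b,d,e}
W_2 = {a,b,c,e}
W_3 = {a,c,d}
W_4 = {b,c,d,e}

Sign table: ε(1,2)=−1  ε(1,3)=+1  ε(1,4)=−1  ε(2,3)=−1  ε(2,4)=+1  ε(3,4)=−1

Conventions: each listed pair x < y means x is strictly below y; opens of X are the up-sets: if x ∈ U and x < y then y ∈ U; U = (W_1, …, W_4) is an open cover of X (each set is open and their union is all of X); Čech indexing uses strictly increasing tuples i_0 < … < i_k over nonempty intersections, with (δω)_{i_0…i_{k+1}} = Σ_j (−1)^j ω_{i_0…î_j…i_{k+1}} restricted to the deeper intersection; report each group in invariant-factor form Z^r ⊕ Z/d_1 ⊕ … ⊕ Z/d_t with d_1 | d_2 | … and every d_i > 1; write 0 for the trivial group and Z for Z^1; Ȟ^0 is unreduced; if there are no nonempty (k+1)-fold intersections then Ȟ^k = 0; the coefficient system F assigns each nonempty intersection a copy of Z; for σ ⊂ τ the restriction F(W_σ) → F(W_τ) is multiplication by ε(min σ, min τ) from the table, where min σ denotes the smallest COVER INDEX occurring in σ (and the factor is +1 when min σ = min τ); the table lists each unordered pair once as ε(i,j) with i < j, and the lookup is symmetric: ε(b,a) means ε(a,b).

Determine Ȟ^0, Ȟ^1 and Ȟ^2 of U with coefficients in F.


Ȟ^0(U;F) ≅ Z, Ȟ^1(U;F) ≅ 0, Ȟ^2(U;F) ≅ Z

intersection data:
  W12={a,b,e} W13={a,d} W14={b,d,e} W23={a,c} W24={b,c,e} W34={c,d}
  W123={a} W124={b,e} W134={d} W234={c}
C dims 4,6,4; δ0: rk 3, SNF 1^3; δ1: rk 3, SNF 1^3
Ȟ^0 = (4 − 3) − 0 = 1, so Ȟ^0 ≅ Z
Ȟ^1 = (6 − 3) − 3 = 0, so Ȟ^1 ≅ 0
Ȟ^2 = (4 − 0) − 3 = 1, so Ȟ^2 ≅ Z


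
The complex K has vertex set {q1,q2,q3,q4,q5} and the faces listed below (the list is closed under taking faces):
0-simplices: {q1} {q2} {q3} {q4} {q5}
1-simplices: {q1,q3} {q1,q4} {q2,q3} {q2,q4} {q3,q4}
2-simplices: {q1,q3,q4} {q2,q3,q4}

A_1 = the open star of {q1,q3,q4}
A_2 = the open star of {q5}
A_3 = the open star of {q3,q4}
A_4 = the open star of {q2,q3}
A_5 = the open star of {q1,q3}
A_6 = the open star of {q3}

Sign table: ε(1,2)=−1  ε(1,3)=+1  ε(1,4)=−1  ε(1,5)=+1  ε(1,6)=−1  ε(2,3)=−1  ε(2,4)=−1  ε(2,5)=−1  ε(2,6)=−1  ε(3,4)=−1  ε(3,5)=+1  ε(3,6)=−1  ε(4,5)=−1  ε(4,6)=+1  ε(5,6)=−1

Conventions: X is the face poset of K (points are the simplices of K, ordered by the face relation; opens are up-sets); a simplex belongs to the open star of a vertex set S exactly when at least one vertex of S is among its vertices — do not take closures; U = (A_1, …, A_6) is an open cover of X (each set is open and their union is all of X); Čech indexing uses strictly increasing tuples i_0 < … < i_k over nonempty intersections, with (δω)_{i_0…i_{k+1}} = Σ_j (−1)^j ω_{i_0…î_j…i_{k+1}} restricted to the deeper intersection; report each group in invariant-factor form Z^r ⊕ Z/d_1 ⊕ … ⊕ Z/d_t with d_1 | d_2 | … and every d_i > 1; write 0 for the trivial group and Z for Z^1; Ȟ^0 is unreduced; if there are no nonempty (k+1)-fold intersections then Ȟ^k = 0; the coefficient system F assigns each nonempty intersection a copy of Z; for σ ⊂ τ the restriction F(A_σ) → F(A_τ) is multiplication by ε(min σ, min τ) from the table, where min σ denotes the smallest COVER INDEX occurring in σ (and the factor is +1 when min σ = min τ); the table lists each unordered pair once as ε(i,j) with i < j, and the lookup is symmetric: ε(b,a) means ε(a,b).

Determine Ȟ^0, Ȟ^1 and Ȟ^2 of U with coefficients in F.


Ȟ^0 ≅ Z^2,  Ȟ^1 ≅ 0,  Ȟ^2 ≅ 0

nonempty intersections:
  A1={{q1},{q3},{q4},{q1,q3},{q1,q4},{q2,q3},{q2,q4},{q3,q4},{q1,q3,q4},{q2,q3,q4}} A2={{q5}} A3={{q3},{q4},{q1,q3},{q1,q4},{q2,q3},{q2,q4},{q3,q4},{q1,q3,q4},{q2,q3,q4}} A4={{q2},{q3},{q1,q3},{q2,q3},{q2,q4},{q3,q4},{q1,q3,q4},{q2,q3,q4}} A5={{q1},{q3},{q1,q3},{q1,q4},{q2,q3},{q3,q4},{q1,q3,q4},{q2,q3,q4}} A6={{q3},{q1,q3},{q2,q3},{q3,q4},{q1,q3,q4},{q2,q3,q4}}
  A13={{q3},{q4},{q1,q3},{q1,q4},{q2,q3},{q2,q4},{q3,q4},{q1,q3,q4},{q2,q3,q4}} A14={{q3},{q1,q3},{q2,q3},{q2,q4},{q3,q4},{q1,q3,q4},{q2,q3,q4}} A15={{q1},{q3},{q1,q3},{q1,q4},{q2,q3},{q3,q4},{q1,q3,q4},{q2,q3,q4}} A16={{q3},{q1,q3},{q2,q3},{q3,q4},{q1,q3,q4},{q2,q3,q4}} A34={{q3},{q1,q3},{q2,q3},{q2,q4},{q3,q4},{q1,q3,q4},{q2,q3,q4}} A35={{q3},{q1,q3},{q1,q4},{q2,q3},{q3,q4},{q1,q3,q4},{q2,q3,q4}} A36={{q3},{q1,q3},{q2,q3},{q3,q4},{q1,q3,q4},{q2,q3,q4}} A45={{q3},{q1,q3},{q2,q3},{q3,q4},{q1,q3,q4},{q2,q3,q4}} A46={{q3},{q1,q3},{q2,q3},{q3,q4},{q1,q3,q4},{q2,q3,q4}} A56={{q3},{q1,q3},{q2,q3},{q3,q4},{q1,q3,q4},{q2,q3,q4}}
  A134={{q3},{q1,q3},{q2,q3},{q2,q4},{q3,q4},{q1,q3,q4},{q2,q3,q4}} A135={{q3},{q1,q3},{q1,q4},{q2,q3},{q3,q4},{q1,q3,q4},{q2,q3,q4}} A136={{q3},{q1,q3},{q2,q3},{q3,q4},{q1,q3,q4},{q2,q3,q4}} A145={{q3},{q1,q3},{q2,q3},{q3,q4},{q1,q3,q4},{q2,q3,q4}} A146={{q3},{q1,q3},{q2,q3},{q3,q4},{q1,q3,q4},{q2,q3,q4}} A156={{q3},{q1,q3},{q2,q3},{q3,q4},{q1,q3,q4},{q2,q3,q4}} A345={{q3},{q1,q3},{q2,q3},{q3,q4},{q1,q3,q4},{q2,q3,q4}} A346={{q3},{q1,q3},{q2,q3},{q3,q4},{q1,q3,q4},{q2,q3,q4}} A356={{q3},{q1,q3},{q2,q3},{q3,q4},{q1,q3,q4},{q2,q3,q4}} A456={{q3},{q1,q3},{q2,q3},{q3,q4},{q1,q3,q4},{q2,q3,q4}}
  A1345={{q3},{q1,q3},{q2,q3},{q3,q4},{q1,q3,q4},{q2,q3,q4}} A1346={{q3},{q1,q3},{q2,q3},{q3,q4},{q1,q3,q4},{q2,q3,q4}} A1356={{q3},{q1,q3},{q2,q3},{q3,q4},{q1,q3,q4},{q2,q3,q4}} A1456={{q3},{q1,q3},{q2,q3},{q3,q4},{q1,q3,q4},{q2,q3,q4}} A3456={{q3},{q1,q3},{q2,q3},{q3,q4},{q1,q3,q4},{q2,q3,q4}}
  A13456={{q3},{q1,q3},{q2,q3},{q3,q4},{q1,q3,q4},{q2,q3,q4}}
C dims 6,10,10,5; δ0: rk 4, SNF 1^4; δ1: rk 6, SNF 1^6; δ2: rk 4, SNF 1^4
Ȟ^0: (6−4)−0=2 ⇒ Z^2
Ȟ^1: (10−6)−4=0 ⇒ 0
Ȟ^2: (10−4)−6=0 ⇒ 0


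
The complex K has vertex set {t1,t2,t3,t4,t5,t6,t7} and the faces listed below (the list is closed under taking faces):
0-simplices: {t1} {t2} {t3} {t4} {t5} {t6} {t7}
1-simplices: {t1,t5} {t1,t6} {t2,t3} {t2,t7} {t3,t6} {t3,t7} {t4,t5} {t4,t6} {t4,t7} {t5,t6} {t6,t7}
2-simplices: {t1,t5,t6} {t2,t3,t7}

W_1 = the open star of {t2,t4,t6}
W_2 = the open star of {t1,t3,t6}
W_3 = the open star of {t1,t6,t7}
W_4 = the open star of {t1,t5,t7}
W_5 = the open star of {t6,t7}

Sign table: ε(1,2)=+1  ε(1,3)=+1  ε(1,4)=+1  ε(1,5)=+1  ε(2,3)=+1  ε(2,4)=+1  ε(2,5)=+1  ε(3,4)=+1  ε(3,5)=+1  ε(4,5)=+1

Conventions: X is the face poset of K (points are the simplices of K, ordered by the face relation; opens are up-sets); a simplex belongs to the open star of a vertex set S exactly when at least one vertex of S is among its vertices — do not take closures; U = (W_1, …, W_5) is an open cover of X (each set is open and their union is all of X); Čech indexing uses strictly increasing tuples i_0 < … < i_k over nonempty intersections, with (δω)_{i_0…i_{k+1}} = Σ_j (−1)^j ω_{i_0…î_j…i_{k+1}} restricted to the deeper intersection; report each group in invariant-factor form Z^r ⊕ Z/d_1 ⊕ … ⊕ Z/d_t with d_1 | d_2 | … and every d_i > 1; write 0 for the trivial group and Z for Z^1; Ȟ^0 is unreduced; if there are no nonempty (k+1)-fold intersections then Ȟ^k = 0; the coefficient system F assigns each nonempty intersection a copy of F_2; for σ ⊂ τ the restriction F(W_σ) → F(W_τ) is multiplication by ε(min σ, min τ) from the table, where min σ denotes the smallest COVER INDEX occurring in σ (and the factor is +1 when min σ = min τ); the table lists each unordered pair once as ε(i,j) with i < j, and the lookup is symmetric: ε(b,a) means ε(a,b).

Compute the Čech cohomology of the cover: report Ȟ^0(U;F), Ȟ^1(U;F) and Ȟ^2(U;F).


Ȟ^0 ≅ Z/2, Ȟ^1 ≅ 0 and Ȟ^2 ≅ 0

nerve simplices:
  W1={{t2},{t4},{t6},{t1,t6},{t2,t3},{t2,t7},{t3,t6},{t4,t5},{t4,t6},{t4,t7},{t5,t6},{t6,t7},{t1,t5,t6},{t2,t3,t7}} W2={{t1},{t3},{t6},{t1,t5},{t1,t6},{t2,t3},{t3,t6},{t3,t7},{t4,t6},{t5,t6},{t6,t7},{t1,t5,t6},{t2,t3,t7}} W3={{t1},{t6},{t7},{t1,t5},{t1,t6},{t2,t7},{t3,t6},{t3,t7},{t4,t6},{t4,t7},{t5,t6},{t6,t7},{t1,t5,t6},{t2,t3,t7}} W4={{t1},{t5},{t7},{t1,t5},{t1,t6},{t2,t7},{t3,t7},{t4,t5},{t4,t7},{t5,t6},{t6,t7},{t1,t5,t6},{t2,t3,t7}} W5={{t6},{t7},{t1,t6},{t2,t7},{t3,t6},{t3,t7},{t4,t6},{t4,t7},{t5,t6},{t6,t7},{t1,t5,t6},{t2,t3,t7}}
  W12={{t6},{t1,t6},{t2,t3},{t3,t6},{t4,t6},{t5,t6},{t6,t7},{t1,t5,t6},{t2,t3,t7}} W13={{t6},{t1,t6},{t2,t7},{t3,t6},{t4,t6},{t4,t7},{t5,t6},{t6,t7},{t1,t5,t6},{t2,t3,t7}} W14={{t1,t6},{t2,t7},{t4,t5},{t4,t7},{t5,t6},{t6,t7},{t1,t5,t6},{t2,t3,t7}} W15={{t6},{t1,t6},{t2,t7},{t3,t6},{t4,t6},{t4,t7},{t5,t6},{t6,t7},{t1,t5,t6},{t2,t3,t7}} W23={{t1},{t6},{t1,t5},{t1,t6},{t3,t6},{t3,t7},{t4,t6},{t5,t6},{t6,t7},{t1,t5,t6},{t2,t3,t7}} W24={{t1},{t1,t5},{t1,t6},{t3,t7},{t5,t6},{t6,t7},{t1,t5,t6},{t2,t3,t7}} W25={{t6},{t1,t6},{t3,t6},{t3,t7},{t4,t6},{t5,t6},{t6,t7},{t1,t5,t6},{t2,t3,t7}} W34={{t1},{t7},{t1,t5},{t1,t6},{t2,t7},{t3,t7},{t4,t7},{t5,t6},{t6,t7},{t1,t5,t6},{t2,t3,t7}} W35={{t6},{t7},{t1,t6},{t2,t7},{t3,t6},{t3,t7},{t4,t6},{t4,t7},{t5,t6},{t6,t7},{t1,t5,t6},{t2,t3,t7}} W45={{t7},{t1,t6},{t2,t7},{t3,t7},{t4,t7},{t5,t6},{t6,t7},{t1,t5,t6},{t2,t3,t7}}
  W123={{t6},{t1,t6},{t3,t6},{t4,t6},{t5,t6},{t6,t7},{t1,t5,t6},{t2,t3,t7}} W124={{t1,t6},{t5,t6},{t6,t7},{t1,t5,t6},{t2,t3,t7}} W125={{t6},{t1,t6},{t3,t6},{t4,t6},{t5,t6},{t6,t7},{t1,t5,t6},{t2,t3,t7}} W134={{t1,t6},{t2,t7},{t4,t7},{t5,t6},{t6,t7},{t1,t5,t6},{t2,t3,t7}} W135={{t6},{t1,t6},{t2,t7},{t3,t6},{t4,t6},{t4,t7},{t5,t6},{t6,t7},{t1,t5,t6},{t2,t3,t7}} W145={{t1,t6},{t2,t7},{t4,t7},{t5,t6},{t6,t7},{t1,t5,t6},{t2,t3,t7}} W234={{t1},{t1,t5},{t1,t6},{t3,t7},{t5,t6},{t6,t7},{t1,t5,t6},{t2,t3,t7}} W235={{t6},{t1,t6},{t3,t6},{t3,t7},{t4,t6},{t5,t6},{t6,t7},{t1,t5,t6},{t2,t3,t7}} W245={{t1,t6},{t3,t7},{t5,t6},{t6,t7},{t1,t5,t6},{t2,t3,t7}} W345={{t7},{t1,t6},{t2,t7},{t3,t7},{t4,t7},{t5,t6},{t6,t7},{t1,t5,t6},{t2,t3,t7}}
  W1234={{t1,t6},{t5,t6},{t6,t7},{t1,t5,t6},{t2,t3,t7}} W1235={{t6},{t1,t6},{t3,t6},{t4,t6},{t5,t6},{t6,t7},{t1,t5,t6},{t2,t3,t7}} W1245={{t1,t6},{t5,t6},{t6,t7},{t1,t5,t6},{t2,t3,t7}} W1345={{t1,t6},{t2,t7},{t4,t7},{t5,t6},{t6,t7},{t1,t5,t6},{t2,t3,t7}} W2345={{t1,t6},{t3,t7},{t5,t6},{t6,t7},{t1,t5,t6},{t2,t3,t7}}
  W12345={{t1,t6},{t5,t6},{t6,t7},{t1,t5,t6},{t2,t3,t7}}
C dims 5,10,10,5; δ0: rk_F2 4; δ1: rk_F2 6; δ2: rk_F2 4
degree 0: 5−4−0 = 1 → Ȟ^0 ≅ Z/2
degree 1: 10−6−4 = 0 → Ȟ^1 ≅ 0
degree 2: 10−4−6 = 0 → Ȟ^2 ≅ 0


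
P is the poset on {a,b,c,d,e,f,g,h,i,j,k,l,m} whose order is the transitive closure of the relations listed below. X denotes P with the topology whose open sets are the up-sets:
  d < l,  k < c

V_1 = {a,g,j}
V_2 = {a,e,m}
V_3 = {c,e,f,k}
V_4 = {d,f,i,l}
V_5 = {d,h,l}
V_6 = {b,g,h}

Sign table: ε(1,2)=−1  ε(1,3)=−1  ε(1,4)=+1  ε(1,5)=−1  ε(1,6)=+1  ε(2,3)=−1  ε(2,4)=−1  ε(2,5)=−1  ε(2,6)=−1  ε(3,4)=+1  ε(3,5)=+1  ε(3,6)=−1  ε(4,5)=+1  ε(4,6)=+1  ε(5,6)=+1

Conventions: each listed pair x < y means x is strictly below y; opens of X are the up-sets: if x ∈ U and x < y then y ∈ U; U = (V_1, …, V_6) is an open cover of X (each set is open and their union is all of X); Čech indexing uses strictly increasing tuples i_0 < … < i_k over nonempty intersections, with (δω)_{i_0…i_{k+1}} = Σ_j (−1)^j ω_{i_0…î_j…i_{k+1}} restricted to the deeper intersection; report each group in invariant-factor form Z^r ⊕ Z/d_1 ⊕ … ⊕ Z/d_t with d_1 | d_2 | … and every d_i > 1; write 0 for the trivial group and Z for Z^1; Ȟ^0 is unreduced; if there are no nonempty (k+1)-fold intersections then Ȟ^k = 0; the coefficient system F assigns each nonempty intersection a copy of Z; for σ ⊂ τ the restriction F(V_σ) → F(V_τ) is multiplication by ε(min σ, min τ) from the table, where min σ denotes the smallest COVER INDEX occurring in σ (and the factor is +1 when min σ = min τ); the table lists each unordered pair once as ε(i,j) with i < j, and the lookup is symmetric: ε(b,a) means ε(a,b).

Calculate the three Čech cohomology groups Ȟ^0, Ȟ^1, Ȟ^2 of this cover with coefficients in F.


nerve simplices:
  V12={a} V16={g} V23={e} V34={f} V45={d,l} V56={h}
C dims 6,6; δ0: rk 5, SNF 1^5
degree 0: 6−5−0 = 1 → Ȟ^0 ≅ Z
degree 1: 6−0−5 = 1 → Ȟ^1 ≅ Z
degree 2: 0−0−0 = 0 → Ȟ^2 ≅ 0

Ȟ^0 ≅ Z, Ȟ^1 ≅ Z, Ȟ^2 ≅ 0


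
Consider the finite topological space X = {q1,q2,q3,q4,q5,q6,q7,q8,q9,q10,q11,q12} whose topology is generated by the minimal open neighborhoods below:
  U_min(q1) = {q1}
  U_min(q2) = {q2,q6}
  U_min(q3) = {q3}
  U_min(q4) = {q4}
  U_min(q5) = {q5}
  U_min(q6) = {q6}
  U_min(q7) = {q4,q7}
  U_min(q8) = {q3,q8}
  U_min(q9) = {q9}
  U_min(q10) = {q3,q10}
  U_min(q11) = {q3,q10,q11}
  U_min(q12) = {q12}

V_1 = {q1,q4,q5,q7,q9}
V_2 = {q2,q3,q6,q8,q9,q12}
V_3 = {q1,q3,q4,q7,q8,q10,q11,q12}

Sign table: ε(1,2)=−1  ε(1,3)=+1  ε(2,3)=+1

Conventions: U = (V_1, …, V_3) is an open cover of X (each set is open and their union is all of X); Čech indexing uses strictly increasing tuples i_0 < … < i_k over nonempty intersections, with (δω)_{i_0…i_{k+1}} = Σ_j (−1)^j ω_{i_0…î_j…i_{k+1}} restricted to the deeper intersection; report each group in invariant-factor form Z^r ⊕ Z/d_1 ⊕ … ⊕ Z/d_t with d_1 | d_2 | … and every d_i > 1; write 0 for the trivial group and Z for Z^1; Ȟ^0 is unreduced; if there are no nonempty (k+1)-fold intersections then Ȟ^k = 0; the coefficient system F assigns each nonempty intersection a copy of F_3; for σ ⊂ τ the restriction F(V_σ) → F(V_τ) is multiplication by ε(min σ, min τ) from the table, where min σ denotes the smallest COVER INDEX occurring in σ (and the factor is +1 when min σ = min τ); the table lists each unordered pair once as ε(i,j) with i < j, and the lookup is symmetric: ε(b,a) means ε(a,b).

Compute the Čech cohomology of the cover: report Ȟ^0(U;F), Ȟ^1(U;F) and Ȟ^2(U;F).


Ȟ^0 ≅ 0, Ȟ^1 ≅ 0 and Ȟ^2 ≅ 0

nerve of the cover:
  V12={q9} V13={q1,q4,q7} V23={q3,q8,q12}
C dims 3,3; δ0: rk_F3 3
Ȟ^0 = (3 − 3) − 0 = 0, so Ȟ^0 ≅ 0
Ȟ^1 = (3 − 0) − 3 = 0, so Ȟ^1 ≅ 0
Ȟ^2 = (0 − 0) − 0 = 0, so Ȟ^2 ≅ 0


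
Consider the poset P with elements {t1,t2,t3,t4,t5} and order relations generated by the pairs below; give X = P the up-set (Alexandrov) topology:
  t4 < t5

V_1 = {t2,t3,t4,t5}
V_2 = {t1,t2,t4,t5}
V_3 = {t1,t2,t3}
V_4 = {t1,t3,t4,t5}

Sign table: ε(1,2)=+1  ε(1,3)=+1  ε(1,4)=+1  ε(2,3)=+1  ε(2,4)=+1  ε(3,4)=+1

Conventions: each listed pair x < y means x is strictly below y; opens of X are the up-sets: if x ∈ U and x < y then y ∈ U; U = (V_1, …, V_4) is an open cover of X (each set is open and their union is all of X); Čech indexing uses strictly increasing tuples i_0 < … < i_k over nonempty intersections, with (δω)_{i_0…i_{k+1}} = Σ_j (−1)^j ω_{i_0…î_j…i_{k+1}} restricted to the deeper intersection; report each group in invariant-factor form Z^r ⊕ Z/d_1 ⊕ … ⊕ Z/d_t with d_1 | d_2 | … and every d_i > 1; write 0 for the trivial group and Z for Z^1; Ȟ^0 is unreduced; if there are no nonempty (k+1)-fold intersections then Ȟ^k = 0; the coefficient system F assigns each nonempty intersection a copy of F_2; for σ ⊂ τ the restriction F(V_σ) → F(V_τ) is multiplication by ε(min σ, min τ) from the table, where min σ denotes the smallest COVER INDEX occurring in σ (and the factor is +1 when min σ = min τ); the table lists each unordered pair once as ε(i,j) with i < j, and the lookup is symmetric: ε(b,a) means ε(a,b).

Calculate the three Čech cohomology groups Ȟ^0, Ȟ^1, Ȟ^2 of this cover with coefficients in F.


nerve simplices:
  V12={t2,t4,t5} V13={t2,t3} V14={t3,t4,t5} V23={t1,t2} V24={t1,t4,t5} V34={t1,t3}
  V123={t2} V124={t4,t5} V134={t3} V234={t1}
C dims 4,6,4; δ0: rk_F2 3; δ1: rk_F2 3
degree 0: 4−3−0 = 1 → Ȟ^0 ≅ Z/2
degree 1: 6−3−3 = 0 → Ȟ^1 ≅ 0
degree 2: 4−0−3 = 1 → Ȟ^2 ≅ Z/2

Ȟ^0 ≅ Z/2, Ȟ^1 ≅ 0, Ȟ^2 ≅ Z/2


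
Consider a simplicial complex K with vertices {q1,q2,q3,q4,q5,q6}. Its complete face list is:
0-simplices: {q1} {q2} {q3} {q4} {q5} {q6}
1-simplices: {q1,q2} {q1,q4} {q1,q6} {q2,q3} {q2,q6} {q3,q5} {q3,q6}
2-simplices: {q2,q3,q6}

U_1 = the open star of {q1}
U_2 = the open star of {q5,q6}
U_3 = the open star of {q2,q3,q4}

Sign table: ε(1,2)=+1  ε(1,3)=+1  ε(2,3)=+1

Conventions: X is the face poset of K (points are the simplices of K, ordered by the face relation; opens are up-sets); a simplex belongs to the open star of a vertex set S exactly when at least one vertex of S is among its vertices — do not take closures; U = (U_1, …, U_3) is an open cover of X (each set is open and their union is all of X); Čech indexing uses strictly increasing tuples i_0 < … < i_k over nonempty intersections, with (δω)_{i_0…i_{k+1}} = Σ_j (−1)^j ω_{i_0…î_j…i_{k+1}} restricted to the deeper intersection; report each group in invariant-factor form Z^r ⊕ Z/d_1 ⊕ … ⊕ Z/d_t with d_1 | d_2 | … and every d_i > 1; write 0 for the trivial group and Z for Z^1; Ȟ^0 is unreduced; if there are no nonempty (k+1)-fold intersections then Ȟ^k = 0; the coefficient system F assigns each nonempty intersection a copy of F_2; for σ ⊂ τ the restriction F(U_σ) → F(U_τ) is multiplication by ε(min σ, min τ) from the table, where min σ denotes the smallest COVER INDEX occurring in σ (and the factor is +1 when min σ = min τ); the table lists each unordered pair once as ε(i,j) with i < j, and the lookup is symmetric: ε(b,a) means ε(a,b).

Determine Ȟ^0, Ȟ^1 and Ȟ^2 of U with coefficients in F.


nonempty overlaps:
  U1={{q1},{q1,q2},{q1,q4},{q1,q6}} U2={{q5},{q6},{q1,q6},{q2,q6},{q3,q5},{q3,q6},{q2,q3,q6}} U3={{q2},{q3},{q4},{q1,q2},{q1,q4},{q2,q3},{q2,q6},{q3,q5},{q3,q6},{q2,q3,q6}}
  U12={{q1,q6}} U13={{q1,q2},{q1,q4}} U23={{q2,q6},{q3,q5},{q3,q6},{q2,q3,q6}}
C dims 3,3; δ0: rk_F2 2
degree 0: 3−2−0 = 1 → Ȟ^0 ≅ Z/2
degree 1: 3−0−2 = 1 → Ȟ^1 ≅ Z/2
degree 2: 0−0−0 = 0 → Ȟ^2 ≅ 0

Ȟ^0 ≅ Z/2, Ȟ^1 ≅ Z/2, Ȟ^2 ≅ 0
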